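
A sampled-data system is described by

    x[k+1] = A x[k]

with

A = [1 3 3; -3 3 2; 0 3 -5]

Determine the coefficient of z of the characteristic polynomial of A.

-14

Expand det(zI - A) for the 3×3 matrix.
p(z) = z^3 + z^2 - 14z + 93.
(Check: constant term = det(-A) = (-1)^3 det A = 93; coefficient of z^2 = -tr A = 1.)
The coefficient of z is -14.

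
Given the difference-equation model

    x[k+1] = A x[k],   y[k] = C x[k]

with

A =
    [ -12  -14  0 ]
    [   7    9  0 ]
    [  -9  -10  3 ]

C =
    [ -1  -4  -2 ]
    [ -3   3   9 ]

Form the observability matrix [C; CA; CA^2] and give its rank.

2

CA = [[2, -2, -6], [-24, -21, 27]]
CA^2 = [[16, 14, -18], [-102, -123, 81]]
Observability matrix O = [C; CA; CA^2] = [[-1, -4, -2], [-3, 3, 9], [2, -2, -6], [-24, -21, 27], [16, 14, -18], [-102, -123, 81]]
The columns c1, c2, c3 of O are linearly dependent: 2·c1 - c2 + c3 = 0 (check each entry), so rank(O) ≤ 2.
The 2×2 minor from rows 1, 2, columns 1, 2 is (-1)·3 - (-4)·(-3) = -3 - 12 = -15 ≠ 0, so rank(O) = 2.
rank(O) = 2 < n = 3, so the pair (A, C) is not completely observable.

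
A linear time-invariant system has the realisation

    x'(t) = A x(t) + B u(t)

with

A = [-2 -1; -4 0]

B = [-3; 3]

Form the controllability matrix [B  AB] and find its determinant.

-45

AB = [[3], [12]]
Controllability matrix C = [B  AB] = [[-3, 3], [3, 12]]
det(C) = (-3)·12 - 3·3 = -36 - 9 = -45
Since det(C) ≠ 0, rank(C) = 2 and the system is completely controllable.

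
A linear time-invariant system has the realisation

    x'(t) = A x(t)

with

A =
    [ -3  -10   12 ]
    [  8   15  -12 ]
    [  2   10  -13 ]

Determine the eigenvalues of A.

-5, -1, 5

det(sI - A) = s^3 - (tr A)s^2 + (M11 + M22 + M33)s - det A, where Mii is the 2×2 principal minor of A obtained by deleting row i and column i.
tr A = (-3) + 15 + (-13) = -1; M11 = 15·(-13) - (-12)·10 = -195 - (-120) = -75; M22 = (-3)·(-13) - 12·2 = 39 - 24 = 15; M33 = (-3)·15 - (-10)·8 = -45 - (-80) = 35; sum of minors = -25.
det A = (-3)·(15·(-13) - (-12)·10) - (-10)·(8·(-13) - (-12)·2) + 12·(8·10 - 15·2) = (-3)·(-75) - (-10)·(-80) + 12·50 = 25.
So p(s) = det(sI - A) = s^3 + s^2 - 25s - 25.
Rational-root test: any integer root divides -25. Testing small divisors, s = -1 works: p(-1) = -1 + 1 + 25 + (-25) = 0, so (s + 1) is a factor.
Dividing, p(s) = (s + 1)(s^2 - 25).
Factor s^2 - 25: two numbers with sum 0 and product -25 are 5 and -5, so s^2 - 25 = (s - 5)(s + 5).
Hence p(s) = (s - 5) (s + 1) (s + 5), with roots -5, -1, 5.
At least one eigenvalue has non-negative real part, so the system is not asymptotically stable.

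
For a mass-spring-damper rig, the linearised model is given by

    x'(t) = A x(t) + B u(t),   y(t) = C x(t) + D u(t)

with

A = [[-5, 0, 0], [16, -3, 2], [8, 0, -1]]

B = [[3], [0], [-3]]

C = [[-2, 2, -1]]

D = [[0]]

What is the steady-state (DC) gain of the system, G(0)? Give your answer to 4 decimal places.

G(0) = C(-A)^{-1}B + D = -C A^{-1} B + D.
det A = -15, so A^{-1} = (1/-15)·adj(A) = [[-1/5, 0, 0], [-32/15, -1/3, -2/3], [-8/5, 0, -1]]
A^{-1} B = [-3/5, -22/5, -9/5]^T
C A^{-1} B = -29/5
G(0) = D - C A^{-1} B = 0 - (-29/5) = 29/5 ≈ 5.8000

5.8000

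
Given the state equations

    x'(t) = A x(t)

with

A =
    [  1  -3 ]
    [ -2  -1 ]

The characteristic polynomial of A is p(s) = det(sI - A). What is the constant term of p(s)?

For a 2×2 matrix, det(sI - A) = s^2 - (tr A)s + det A.
tr A = 0, det A = -7.
So p(s) = s^2 - 7.
The constant term is -7.

-7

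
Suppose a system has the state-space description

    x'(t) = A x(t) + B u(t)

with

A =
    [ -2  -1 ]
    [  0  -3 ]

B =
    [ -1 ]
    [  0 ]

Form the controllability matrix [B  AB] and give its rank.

1

AB = [[2], [0]]
Controllability matrix C = [B  AB] = [[-1, 2], [0, 0]]
Every column of C is a scalar multiple of column 1 = [-1, 0] (multipliers 1, -2), so the columns span a one-dimensional space.
C ≠ 0, hence rank(C) = 1.
rank(C) = 1 < n = 2, so the pair (A, B) is not completely controllable.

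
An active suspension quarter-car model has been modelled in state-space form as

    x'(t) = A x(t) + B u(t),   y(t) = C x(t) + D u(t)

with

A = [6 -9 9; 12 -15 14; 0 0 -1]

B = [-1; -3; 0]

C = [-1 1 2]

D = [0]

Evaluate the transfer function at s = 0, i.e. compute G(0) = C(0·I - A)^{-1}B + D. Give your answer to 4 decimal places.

-0.3333

G(0) = C(-A)^{-1}B + D = -C A^{-1} B + D.
det A = -18, so A^{-1} = (1/-18)·adj(A) = [[-5/6, 1/2, -1/2], [-2/3, 1/3, -4/3], [0, 0, -1]]
A^{-1} B = [-2/3, -1/3, 0]^T
C A^{-1} B = 1/3
G(0) = D - C A^{-1} B = 0 - (1/3) = -1/3 ≈ -0.3333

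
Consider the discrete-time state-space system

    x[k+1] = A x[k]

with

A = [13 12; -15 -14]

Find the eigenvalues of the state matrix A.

det(zI - A) = z^2 - (tr A)z + det A, with tr A = 13 + (-14) = -1 and det A = 13·(-14) - 12·(-15) = -182 - (-180) = -2.
So p(z) = det(zI - A) = z^2 + z - 2.
Factor z^2 + z - 2: two numbers with sum -1 and product -2 are 1 and -2, so z^2 + z - 2 = (z - 1)(z + 2).
Hence p(z) = (z - 1) (z + 2), with roots -2, 1.

-2, 1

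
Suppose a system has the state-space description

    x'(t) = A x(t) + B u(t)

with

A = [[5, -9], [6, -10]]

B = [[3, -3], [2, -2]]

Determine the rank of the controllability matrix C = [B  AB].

1

AB = [[-3, 3], [-2, 2]]
Controllability matrix C = [B  AB] = [[3, -3, -3, 3], [2, -2, -2, 2]]
Every column of C is a scalar multiple of column 1 = [3, 2] (multipliers 1, -1, -1, 1), so the columns span a one-dimensional space.
C ≠ 0, hence rank(C) = 1.
rank(C) = 1 < n = 2, so the pair (A, B) is not completely controllable.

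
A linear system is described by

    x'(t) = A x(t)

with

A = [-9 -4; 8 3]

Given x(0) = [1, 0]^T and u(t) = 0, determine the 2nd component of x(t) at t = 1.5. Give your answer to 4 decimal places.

0.4452

det(sI - A) = s^2 - (tr A)s + det A, with tr A = (-9) + 3 = -6 and det A = (-9)·3 - (-4)·8 = -27 - (-32) = 5.
So p(s) = det(sI - A) = s^2 + 6s + 5.
Factor s^2 + 6s + 5: two numbers with sum -6 and product 5 are -1 and -5, so s^2 + 6s + 5 = (s + 1)(s + 5).
Hence p(s) = (s + 1) (s + 5), with roots -5, -1.
The eigenvalues -5, -1 are distinct and real, so A is diagonalisable and x(t) = e^{At} x(0) = V diag(e^{λ_i t}) V^{-1} x(0), where the columns of V are the eigenvectors.
λ = -5: A - (-5)I = [[-4, -4], [8, 8]]. Row 1 gives (-4)·v1 + (-4)·v2 = 0, so take v_1 = [-1, 1]^T.
λ = -1: A - (-1)I = [[-8, -4], [8, 4]]. Row 1 gives (-8)·v1 + (-4)·v2 = 0, so take v_2 = [-1, 2]^T.
V = [v_1 v_2] = [[-1, -1], [1, 2]] has det V = -1, so V^{-1} = adj(V)/det V = [[-2, -1], [1, 1]].
Modal coordinates z(0) = V^{-1} x(0): (-2)·1 + (-1)·0 = -2; 1·1 + 1·0 = 1; so z(0) = [-2, 1]^T.
x_2(t) = Σ_i (v_i)_2 · z_i(0) · e^{λ_i t} (row 2 of V times the modal terms).
x_2(1.5) = 1·(-2)·e^{-5·1.5} + 2·1·e^{-1·1.5} = (-2)·0.000553 + 2·0.223130 = 0.4452.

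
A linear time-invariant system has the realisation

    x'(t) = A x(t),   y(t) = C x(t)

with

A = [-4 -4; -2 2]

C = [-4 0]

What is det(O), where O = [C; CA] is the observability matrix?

-64

CA = [[16, 16]]
Observability matrix O = [C; CA] = [[-4, 0], [16, 16]]
det(O) = (-4)·16 - 0·16 = -64 - 0 = -64
Since det(O) ≠ 0, rank(O) = 2 and the system is completely observable.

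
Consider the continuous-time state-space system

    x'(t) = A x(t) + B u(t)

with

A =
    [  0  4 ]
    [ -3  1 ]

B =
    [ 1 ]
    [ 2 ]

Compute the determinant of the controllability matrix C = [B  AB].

-17

AB = [[8], [-1]]
Controllability matrix C = [B  AB] = [[1, 8], [2, -1]]
det(C) = 1·(-1) - 8·2 = -1 - 16 = -17
Since det(C) ≠ 0, rank(C) = 2 and the system is completely controllable.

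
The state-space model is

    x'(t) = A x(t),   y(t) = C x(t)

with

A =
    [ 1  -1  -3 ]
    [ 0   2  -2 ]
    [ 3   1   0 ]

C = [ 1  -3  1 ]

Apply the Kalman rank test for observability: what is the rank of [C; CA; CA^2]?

CA = [[4, -6, 3]]
CA^2 = [[13, -13, 0]]
Observability matrix O = [C; CA; CA^2] = [[1, -3, 1], [4, -6, 3], [13, -13, 0]]
det(O) = 1·((-6)·0 - 3·(-13)) - (-3)·(4·0 - 3·13) + 1·(4·(-13) - (-6)·13) = 1·39 - (-3)·(-39) + 1·26 = -52 ≠ 0, so rank(O) = 3.
rank(O) = 3 = n, so the pair (A, C) is completely observable.

3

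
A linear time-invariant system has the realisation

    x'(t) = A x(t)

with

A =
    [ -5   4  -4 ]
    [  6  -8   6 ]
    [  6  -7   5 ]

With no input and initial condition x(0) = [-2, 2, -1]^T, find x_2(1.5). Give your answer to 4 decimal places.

det(sI - A) = s^3 - (tr A)s^2 + (M11 + M22 + M33)s - det A, where Mii is the 2×2 principal minor of A obtained by deleting row i and column i.
tr A = (-5) + (-8) + 5 = -8; M11 = (-8)·5 - 6·(-7) = -40 - (-42) = 2; M22 = (-5)·5 - (-4)·6 = -25 - (-24) = -1; M33 = (-5)·(-8) - 4·6 = 40 - 24 = 16; sum of minors = 17.
det A = (-5)·((-8)·5 - 6·(-7)) - 4·(6·5 - 6·6) + (-4)·(6·(-7) - (-8)·6) = (-5)·2 - 4·(-6) + (-4)·6 = -10.
So p(s) = det(sI - A) = s^3 + 8s^2 + 17s + 10.
Rational-root test: any integer root divides 10. Testing small divisors, s = -1 works: p(-1) = -1 + 8 + (-17) + 10 = 0, so (s + 1) is a factor.
Dividing, p(s) = (s + 1)(s^2 + 7s + 10).
Factor s^2 + 7s + 10: two numbers with sum -7 and product 10 are -2 and -5, so s^2 + 7s + 10 = (s + 2)(s + 5).
Hence p(s) = (s + 1) (s + 2) (s + 5), with roots -5, -2, -1.
The eigenvalues -5, -2, -1 are distinct and real, so A is diagonalisable and x(t) = e^{At} x(0) = V diag(e^{λ_i t}) V^{-1} x(0), where the columns of V are the eigenvectors.
λ = -5: A - (-5)I = [[0, 4, -4], [6, -3, 6], [6, -7, 10]]. v must be orthogonal to every row; (row 1) × (row 2) = [12, -24, -24], so take v_1 = [1, -2, -2]^T.
λ = -2: A - (-2)I = [[-3, 4, -4], [6, -6, 6], [6, -7, 7]]. v must be orthogonal to every row; (row 1) × (row 2) = [0, -6, -6], so take v_2 = [0, 1, 1]^T.
λ = -1: A - (-1)I = [[-4, 4, -4], [6, -7, 6], [6, -7, 6]]. v must be orthogonal to every row; (row 1) × (row 2) = [-4, 0, 4], so take v_3 = [1, 0, -1]^T.
V = [v_1 v_2 v_3] = [[1, 0, 1], [-2, 1, 0], [-2, 1, -1]] has det V = -1, so V^{-1} = adj(V)/det V = [[1, -1, 1], [2, -1, 2], [0, 1, -1]].
Modal coordinates z(0) = V^{-1} x(0): 1·(-2) + (-1)·2 + 1·(-1) = -5; 2·(-2) + (-1)·2 + 2·(-1) = -8; 0·(-2) + 1·2 + (-1)·(-1) = 3; so z(0) = [-5, -8, 3]^T.
x_2(t) = Σ_i (v_i)_2 · z_i(0) · e^{λ_i t} (row 2 of V times the modal terms).
x_2(1.5) = (-2)·(-5)·e^{-5·1.5} + 1·(-8)·e^{-2·1.5} + 0·3·e^{-1·1.5} = 10·0.000553 + (-8)·0.049787 + 0·0.223130 = -0.3928.

-0.3928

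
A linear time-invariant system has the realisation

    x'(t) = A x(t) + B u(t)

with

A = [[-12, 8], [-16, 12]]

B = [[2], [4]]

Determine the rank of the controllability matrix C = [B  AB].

AB = [[8], [16]]
Controllability matrix C = [B  AB] = [[2, 8], [4, 16]]
Every column of C is a scalar multiple of column 1 = [2, 4] (multipliers 1, 4), so the columns span a one-dimensional space.
C ≠ 0, hence rank(C) = 1.
rank(C) = 1 < n = 2, so the pair (A, B) is not completely controllable.

1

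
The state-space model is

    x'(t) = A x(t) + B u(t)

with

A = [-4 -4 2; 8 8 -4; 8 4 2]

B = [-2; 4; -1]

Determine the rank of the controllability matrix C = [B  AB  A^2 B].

AB = [[-10], [20], [-2]]
A^2B = [[-44], [88], [-4]]
Controllability matrix C = [B  AB  A^2B] = [[-2, -10, -44], [4, 20, 88], [-1, -2, -4]]
The rows r1, r2, r3 of C are linearly dependent: 2·r1 + r2 = 0 (check each entry), so rank(C) ≤ 2.
The 2×2 minor from rows 1, 3, columns 1, 2 is (-2)·(-2) - (-10)·(-1) = 4 - 10 = -6 ≠ 0, so rank(C) = 2.
rank(C) = 2 < n = 3, so the pair (A, B) is not completely controllable.

2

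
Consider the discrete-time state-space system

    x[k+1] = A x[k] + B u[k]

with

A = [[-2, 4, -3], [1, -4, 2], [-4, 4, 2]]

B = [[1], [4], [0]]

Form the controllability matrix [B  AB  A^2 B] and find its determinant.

-596

AB = [[14], [-15], [12]]
A^2B = [[-124], [98], [-92]]
Controllability matrix C = [B  AB  A^2B] = [[1, 14, -124], [4, -15, 98], [0, 12, -92]]
Expanding along the first row, det(C) = 1·((-15)·(-92) - 98·12) - 14·(4·(-92) - 98·0) + (-124)·(4·12 - (-15)·0) = 1·204 - 14·(-368) + (-124)·48 = -596
Since det(C) ≠ 0, rank(C) = 3 and the system is completely controllable.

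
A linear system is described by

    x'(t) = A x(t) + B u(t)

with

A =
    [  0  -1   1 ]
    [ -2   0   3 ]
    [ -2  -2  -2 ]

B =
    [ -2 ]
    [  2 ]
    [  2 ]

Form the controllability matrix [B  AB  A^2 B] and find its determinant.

728

AB = [[0], [10], [-4]]
A^2B = [[-14], [-12], [-12]]
Controllability matrix C = [B  AB  A^2B] = [[-2, 0, -14], [2, 10, -12], [2, -4, -12]]
Expanding along the first row, det(C) = (-2)·(10·(-12) - (-12)·(-4)) - 0·(2·(-12) - (-12)·2) + (-14)·(2·(-4) - 10·2) = (-2)·(-168) - 0·0 + (-14)·(-28) = 728
Since det(C) ≠ 0, rank(C) = 3 and the system is completely controllable.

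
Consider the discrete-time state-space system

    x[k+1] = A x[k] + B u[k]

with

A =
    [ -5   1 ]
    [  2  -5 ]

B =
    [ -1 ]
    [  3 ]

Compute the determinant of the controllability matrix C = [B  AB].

-7

AB = [[8], [-17]]
Controllability matrix C = [B  AB] = [[-1, 8], [3, -17]]
det(C) = (-1)·(-17) - 8·3 = 17 - 24 = -7
Since det(C) ≠ 0, rank(C) = 2 and the system is completely controllable.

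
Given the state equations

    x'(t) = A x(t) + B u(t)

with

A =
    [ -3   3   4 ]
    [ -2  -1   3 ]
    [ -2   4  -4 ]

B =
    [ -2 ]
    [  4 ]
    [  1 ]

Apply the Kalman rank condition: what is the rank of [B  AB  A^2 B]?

3

AB = [[22], [3], [16]]
A^2B = [[7], [1], [-96]]
Controllability matrix C = [B  AB  A^2B] = [[-2, 22, 7], [4, 3, 1], [1, 16, -96]]
det(C) = (-2)·(3·(-96) - 1·16) - 22·(4·(-96) - 1·1) + 7·(4·16 - 3·1) = (-2)·(-304) - 22·(-385) + 7·61 = 9505 ≠ 0, so rank(C) = 3.
rank(C) = 3 = n, so the pair (A, B) is completely controllable.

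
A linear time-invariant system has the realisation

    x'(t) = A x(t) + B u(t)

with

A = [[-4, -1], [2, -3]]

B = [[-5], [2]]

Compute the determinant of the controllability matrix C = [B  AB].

AB = [[18], [-16]]
Controllability matrix C = [B  AB] = [[-5, 18], [2, -16]]
det(C) = (-5)·(-16) - 18·2 = 80 - 36 = 44
Since det(C) ≠ 0, rank(C) = 2 and the system is completely controllable.

44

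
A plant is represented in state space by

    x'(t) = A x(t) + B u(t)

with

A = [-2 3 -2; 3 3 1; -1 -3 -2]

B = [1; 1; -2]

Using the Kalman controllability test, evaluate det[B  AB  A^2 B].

AB = [[5], [4], [0]]
A^2B = [[2], [27], [-17]]
Controllability matrix C = [B  AB  A^2B] = [[1, 5, 2], [1, 4, 27], [-2, 0, -17]]
Expanding along the first row, det(C) = 1·(4·(-17) - 27·0) - 5·(1·(-17) - 27·(-2)) + 2·(1·0 - 4·(-2)) = 1·(-68) - 5·37 + 2·8 = -237
Since det(C) ≠ 0, rank(C) = 3 and the system is completely controllable.

-237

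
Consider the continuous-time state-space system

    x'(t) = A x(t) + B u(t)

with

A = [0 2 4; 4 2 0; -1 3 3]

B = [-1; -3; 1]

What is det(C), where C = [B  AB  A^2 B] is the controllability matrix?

-976

AB = [[-2], [-10], [-5]]
A^2B = [[-40], [-28], [-43]]
Controllability matrix C = [B  AB  A^2B] = [[-1, -2, -40], [-3, -10, -28], [1, -5, -43]]
Expanding along the first row, det(C) = (-1)·((-10)·(-43) - (-28)·(-5)) - (-2)·((-3)·(-43) - (-28)·1) + (-40)·((-3)·(-5) - (-10)·1) = (-1)·290 - (-2)·157 + (-40)·25 = -976
Since det(C) ≠ 0, rank(C) = 3 and the system is completely controllable.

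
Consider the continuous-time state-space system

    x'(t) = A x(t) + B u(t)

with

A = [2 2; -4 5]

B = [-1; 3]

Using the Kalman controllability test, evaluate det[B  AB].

AB = [[4], [19]]
Controllability matrix C = [B  AB] = [[-1, 4], [3, 19]]
det(C) = (-1)·19 - 4·3 = -19 - 12 = -31
Since det(C) ≠ 0, rank(C) = 2 and the system is completely controllable.

-31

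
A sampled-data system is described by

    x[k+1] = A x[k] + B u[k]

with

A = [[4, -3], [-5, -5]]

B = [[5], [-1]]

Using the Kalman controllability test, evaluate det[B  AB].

AB = [[23], [-20]]
Controllability matrix C = [B  AB] = [[5, 23], [-1, -20]]
det(C) = 5·(-20) - 23·(-1) = -100 - (-23) = -77
Since det(C) ≠ 0, rank(C) = 2 and the system is completely controllable.

-77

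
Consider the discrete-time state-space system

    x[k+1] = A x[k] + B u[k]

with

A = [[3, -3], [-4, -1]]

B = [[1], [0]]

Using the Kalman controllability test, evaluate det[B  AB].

AB = [[3], [-4]]
Controllability matrix C = [B  AB] = [[1, 3], [0, -4]]
det(C) = 1·(-4) - 3·0 = -4 - 0 = -4
Since det(C) ≠ 0, rank(C) = 2 and the system is completely controllable.

-4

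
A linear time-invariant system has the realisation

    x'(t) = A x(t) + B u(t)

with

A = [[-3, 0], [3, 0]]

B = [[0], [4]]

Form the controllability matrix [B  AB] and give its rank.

1

AB = [[0], [0]]
Controllability matrix C = [B  AB] = [[0, 0], [4, 0]]
Every column of C is a scalar multiple of column 1 = [0, 4] (multipliers 1, 0), so the columns span a one-dimensional space.
C ≠ 0, hence rank(C) = 1.
rank(C) = 1 < n = 2, so the pair (A, B) is not completely controllable.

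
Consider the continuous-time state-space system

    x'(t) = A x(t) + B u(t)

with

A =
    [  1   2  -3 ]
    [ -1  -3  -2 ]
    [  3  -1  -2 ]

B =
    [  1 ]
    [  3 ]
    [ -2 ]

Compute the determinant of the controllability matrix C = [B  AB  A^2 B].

-1575

AB = [[13], [-6], [4]]
A^2B = [[-11], [-3], [37]]
Controllability matrix C = [B  AB  A^2B] = [[1, 13, -11], [3, -6, -3], [-2, 4, 37]]
Expanding along the first row, det(C) = 1·((-6)·37 - (-3)·4) - 13·(3·37 - (-3)·(-2)) + (-11)·(3·4 - (-6)·(-2)) = 1·(-210) - 13·105 + (-11)·0 = -1575
Since det(C) ≠ 0, rank(C) = 3 and the system is completely controllable.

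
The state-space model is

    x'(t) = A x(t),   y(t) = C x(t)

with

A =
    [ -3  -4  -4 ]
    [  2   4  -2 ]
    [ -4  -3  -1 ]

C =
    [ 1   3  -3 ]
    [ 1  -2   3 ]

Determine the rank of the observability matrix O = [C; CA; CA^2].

CA = [[15, 17, -7], [-19, -21, -3]]
CA^2 = [[17, 29, -87], [27, 1, 121]]
Observability matrix O = [C; CA; CA^2] = [[1, 3, -3], [1, -2, 3], [15, 17, -7], [-19, -21, -3], [17, 29, -87], [27, 1, 121]]
Take the 3×3 submatrix of O formed by rows 1, 2, 3: [[1, 3, -3], [1, -2, 3], [15, 17, -7]]. Its determinant is 1·((-2)·(-7) - 3·17) - 3·(1·(-7) - 3·15) + (-3)·(1·17 - (-2)·15) = 1·(-37) - 3·(-52) + (-3)·47 = -22 ≠ 0.
So rank(O) ≥ 3; since O has 3 columns, rank(O) = 3.
rank(O) = 3 = n, so the pair (A, C) is completely observable.

3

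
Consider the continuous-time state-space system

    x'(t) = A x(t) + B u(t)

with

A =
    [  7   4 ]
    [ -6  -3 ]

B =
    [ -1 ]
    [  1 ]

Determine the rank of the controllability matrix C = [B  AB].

1

AB = [[-3], [3]]
Controllability matrix C = [B  AB] = [[-1, -3], [1, 3]]
Every column of C is a scalar multiple of column 1 = [-1, 1] (multipliers 1, 3), so the columns span a one-dimensional space.
C ≠ 0, hence rank(C) = 1.
rank(C) = 1 < n = 2, so the pair (A, B) is not completely controllable.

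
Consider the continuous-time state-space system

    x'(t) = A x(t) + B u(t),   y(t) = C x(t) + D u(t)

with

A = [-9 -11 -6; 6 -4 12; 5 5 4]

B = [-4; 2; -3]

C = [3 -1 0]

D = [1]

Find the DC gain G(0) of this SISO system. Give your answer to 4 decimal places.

232.0000

G(0) = C(-A)^{-1}B + D = -C A^{-1} B + D.
det A = -12, so A^{-1} = (1/-12)·adj(A) = [[19/3, -7/6, 13], [-3, 1/2, -6], [-25/6, 5/6, -17/2]]
A^{-1} B = [-200/3, 31, 263/6]^T
C A^{-1} B = -231
G(0) = D - C A^{-1} B = 1 - (-231) = 232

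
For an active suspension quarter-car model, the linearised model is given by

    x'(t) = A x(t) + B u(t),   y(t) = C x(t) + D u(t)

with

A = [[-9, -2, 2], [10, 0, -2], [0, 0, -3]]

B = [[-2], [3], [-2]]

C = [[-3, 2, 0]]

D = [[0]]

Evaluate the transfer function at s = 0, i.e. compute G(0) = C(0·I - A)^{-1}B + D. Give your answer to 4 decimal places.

G(0) = C(-A)^{-1}B + D = -C A^{-1} B + D.
det A = -60, so A^{-1} = (1/-60)·adj(A) = [[0, 1/10, -1/15], [-1/2, -9/20, -1/30], [0, 0, -1/3]]
A^{-1} B = [13/30, -17/60, 2/3]^T
C A^{-1} B = -28/15
G(0) = D - C A^{-1} B = 0 - (-28/15) = 28/15 ≈ 1.8667

1.8667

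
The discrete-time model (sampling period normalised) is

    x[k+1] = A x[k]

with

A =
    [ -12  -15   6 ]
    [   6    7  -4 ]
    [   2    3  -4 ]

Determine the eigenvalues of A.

det(zI - A) = z^3 - (tr A)z^2 + (M11 + M22 + M33)z - det A, where Mii is the 2×2 principal minor of A obtained by deleting row i and column i.
tr A = (-12) + 7 + (-4) = -9; M11 = 7·(-4) - (-4)·3 = -28 - (-12) = -16; M22 = (-12)·(-4) - 6·2 = 48 - 12 = 36; M33 = (-12)·7 - (-15)·6 = -84 - (-90) = 6; sum of minors = 26.
det A = (-12)·(7·(-4) - (-4)·3) - (-15)·(6·(-4) - (-4)·2) + 6·(6·3 - 7·2) = (-12)·(-16) - (-15)·(-16) + 6·4 = -24.
So p(z) = det(zI - A) = z^3 + 9z^2 + 26z + 24.
Rational-root test: any integer root divides 24. Testing small divisors, z = -2 works: p(-2) = -8 + 36 + (-52) + 24 = 0, so (z + 2) is a factor.
Dividing, p(z) = (z + 2)(z^2 + 7z + 12).
Factor z^2 + 7z + 12: two numbers with sum -7 and product 12 are -3 and -4, so z^2 + 7z + 12 = (z + 3)(z + 4).
Hence p(z) = (z + 2) (z + 3) (z + 4), with roots -4, -3, -2.

-4, -3, -2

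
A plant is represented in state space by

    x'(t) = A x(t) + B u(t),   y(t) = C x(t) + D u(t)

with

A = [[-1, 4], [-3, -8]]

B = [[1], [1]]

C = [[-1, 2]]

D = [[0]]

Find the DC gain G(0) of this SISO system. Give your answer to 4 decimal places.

-0.8000

G(0) = C(-A)^{-1}B + D = -C A^{-1} B + D.
det A = 20, so A^{-1} = (1/20)·adj(A) = [[-2/5, -1/5], [3/20, -1/20]]
A^{-1} B = [-3/5, 1/10]^T
C A^{-1} B = 4/5
G(0) = D - C A^{-1} B = 0 - (4/5) = -4/5 ≈ -0.8000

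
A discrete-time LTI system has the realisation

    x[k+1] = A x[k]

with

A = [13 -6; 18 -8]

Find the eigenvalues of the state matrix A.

det(zI - A) = z^2 - (tr A)z + det A, with tr A = 13 + (-8) = 5 and det A = 13·(-8) - (-6)·18 = -104 - (-108) = 4.
So p(z) = det(zI - A) = z^2 - 5z + 4.
Factor z^2 - 5z + 4: two numbers with sum 5 and product 4 are 4 and 1, so z^2 - 5z + 4 = (z - 4)(z - 1).
Hence p(z) = (z - 4) (z - 1), with roots 1, 4.

1, 4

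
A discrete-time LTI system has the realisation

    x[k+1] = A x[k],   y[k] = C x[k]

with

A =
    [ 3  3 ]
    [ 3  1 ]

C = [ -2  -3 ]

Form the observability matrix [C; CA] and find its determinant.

-27

CA = [[-15, -9]]
Observability matrix O = [C; CA] = [[-2, -3], [-15, -9]]
det(O) = (-2)·(-9) - (-3)·(-15) = 18 - 45 = -27
Since det(O) ≠ 0, rank(O) = 2 and the system is completely observable.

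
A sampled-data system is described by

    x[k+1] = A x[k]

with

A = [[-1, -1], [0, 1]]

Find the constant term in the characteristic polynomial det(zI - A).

For a 2×2 matrix, det(zI - A) = z^2 - (tr A)z + det A.
tr A = 0, det A = -1.
So p(z) = z^2 - 1.
The constant term is -1.

-1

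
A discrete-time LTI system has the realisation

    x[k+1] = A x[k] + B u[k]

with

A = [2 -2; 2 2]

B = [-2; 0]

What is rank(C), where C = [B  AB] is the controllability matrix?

AB = [[-4], [-4]]
Controllability matrix C = [B  AB] = [[-2, -4], [0, -4]]
det(C) = (-2)·(-4) - (-4)·0 = 8 - 0 = 8 ≠ 0, so rank(C) = 2.
rank(C) = 2 = n, so the pair (A, B) is completely controllable.

2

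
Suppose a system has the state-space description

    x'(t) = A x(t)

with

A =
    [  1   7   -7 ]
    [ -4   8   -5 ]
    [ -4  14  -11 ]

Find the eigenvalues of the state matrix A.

-6, 1, 3

det(sI - A) = s^3 - (tr A)s^2 + (M11 + M22 + M33)s - det A, where Mii is the 2×2 principal minor of A obtained by deleting row i and column i.
tr A = 1 + 8 + (-11) = -2; M11 = 8·(-11) - (-5)·14 = -88 - (-70) = -18; M22 = 1·(-11) - (-7)·(-4) = -11 - 28 = -39; M33 = 1·8 - 7·(-4) = 8 - (-28) = 36; sum of minors = -21.
det A = 1·(8·(-11) - (-5)·14) - 7·((-4)·(-11) - (-5)·(-4)) + (-7)·((-4)·14 - 8·(-4)) = 1·(-18) - 7·24 + (-7)·(-24) = -18.
So p(s) = det(sI - A) = s^3 + 2s^2 - 21s + 18.
Rational-root test: any integer root divides 18. Testing small divisors, s = 1 works: p(1) = 1 + 2 + (-21) + 18 = 0, so (s - 1) is a factor.
Dividing, p(s) = (s - 1)(s^2 + 3s - 18).
Factor s^2 + 3s - 18: two numbers with sum -3 and product -18 are 3 and -6, so s^2 + 3s - 18 = (s - 3)(s + 6).
Hence p(s) = (s - 3) (s - 1) (s + 6), with roots -6, 1, 3.
At least one eigenvalue has non-negative real part, so the system is not asymptotically stable.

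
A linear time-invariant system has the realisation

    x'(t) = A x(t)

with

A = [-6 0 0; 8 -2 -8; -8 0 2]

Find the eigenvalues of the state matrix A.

det(sI - A) = s^3 - (tr A)s^2 + (M11 + M22 + M33)s - det A, where Mii is the 2×2 principal minor of A obtained by deleting row i and column i.
tr A = (-6) + (-2) + 2 = -6; M11 = (-2)·2 - (-8)·0 = -4 - 0 = -4; M22 = (-6)·2 - 0·(-8) = -12 - 0 = -12; M33 = (-6)·(-2) - 0·8 = 12 - 0 = 12; sum of minors = -4.
det A = (-6)·((-2)·2 - (-8)·0) - 0·(8·2 - (-8)·(-8)) + 0·(8·0 - (-2)·(-8)) = (-6)·(-4) - 0·(-48) + 0·(-16) = 24.
So p(s) = det(sI - A) = s^3 + 6s^2 - 4s - 24.
Rational-root test: any integer root divides -24. Testing small divisors, s = -2 works: p(-2) = -8 + 24 + 8 + (-24) = 0, so (s + 2) is a factor.
Dividing, p(s) = (s + 2)(s^2 + 4s - 12).
Factor s^2 + 4s - 12: two numbers with sum -4 and product -12 are 2 and -6, so s^2 + 4s - 12 = (s - 2)(s + 6).
Hence p(s) = (s - 2) (s + 2) (s + 6), with roots -6, -2, 2.
At least one eigenvalue has non-negative real part, so the system is not asymptotically stable.

-6, -2, 2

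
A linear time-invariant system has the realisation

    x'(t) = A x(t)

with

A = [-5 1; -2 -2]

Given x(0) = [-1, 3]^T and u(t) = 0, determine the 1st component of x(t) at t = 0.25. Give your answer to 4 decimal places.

0.0501

det(sI - A) = s^2 - (tr A)s + det A, with tr A = (-5) + (-2) = -7 and det A = (-5)·(-2) - 1·(-2) = 10 - (-2) = 12.
So p(s) = det(sI - A) = s^2 + 7s + 12.
Factor s^2 + 7s + 12: two numbers with sum -7 and product 12 are -3 and -4, so s^2 + 7s + 12 = (s + 3)(s + 4).
Hence p(s) = (s + 3) (s + 4), with roots -4, -3.
The eigenvalues -4, -3 are distinct and real, so A is diagonalisable and x(t) = e^{At} x(0) = V diag(e^{λ_i t}) V^{-1} x(0), where the columns of V are the eigenvectors.
λ = -4: A - (-4)I = [[-1, 1], [-2, 2]]. Row 1 gives (-1)·v1 + 1·v2 = 0, so take v_1 = [-1, -1]^T.
λ = -3: A - (-3)I = [[-2, 1], [-2, 1]]. Row 1 gives (-2)·v1 + 1·v2 = 0, so take v_2 = [1, 2]^T.
V = [v_1 v_2] = [[-1, 1], [-1, 2]] has det V = -1, so V^{-1} = adj(V)/det V = [[-2, 1], [-1, 1]].
Modal coordinates z(0) = V^{-1} x(0): (-2)·(-1) + 1·3 = 5; (-1)·(-1) + 1·3 = 4; so z(0) = [5, 4]^T.
x_1(t) = Σ_i (v_i)_1 · z_i(0) · e^{λ_i t} (row 1 of V times the modal terms).
x_1(0.25) = (-1)·5·e^{-4·0.25} + 1·4·e^{-3·0.25} = (-5)·0.367879 + 4·0.472367 = 0.0501.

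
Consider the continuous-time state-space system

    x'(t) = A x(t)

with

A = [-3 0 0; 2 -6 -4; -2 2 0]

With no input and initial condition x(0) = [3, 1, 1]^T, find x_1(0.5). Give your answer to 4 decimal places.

0.6694

det(sI - A) = s^3 - (tr A)s^2 + (M11 + M22 + M33)s - det A, where Mii is the 2×2 principal minor of A obtained by deleting row i and column i.
tr A = (-3) + (-6) + 0 = -9; M11 = (-6)·0 - (-4)·2 = 0 - (-8) = 8; M22 = (-3)·0 - 0·(-2) = 0 - 0 = 0; M33 = (-3)·(-6) - 0·2 = 18 - 0 = 18; sum of minors = 26.
det A = (-3)·((-6)·0 - (-4)·2) - 0·(2·0 - (-4)·(-2)) + 0·(2·2 - (-6)·(-2)) = (-3)·8 - 0·(-8) + 0·(-8) = -24.
So p(s) = det(sI - A) = s^3 + 9s^2 + 26s + 24.
Rational-root test: any integer root divides 24. Testing small divisors, s = -2 works: p(-2) = -8 + 36 + (-52) + 24 = 0, so (s + 2) is a factor.
Dividing, p(s) = (s + 2)(s^2 + 7s + 12).
Factor s^2 + 7s + 12: two numbers with sum -7 and product 12 are -3 and -4, so s^2 + 7s + 12 = (s + 3)(s + 4).
Hence p(s) = (s + 2) (s + 3) (s + 4), with roots -4, -3, -2.
The eigenvalues -4, -3, -2 are distinct and real, so A is diagonalisable and x(t) = e^{At} x(0) = V diag(e^{λ_i t}) V^{-1} x(0), where the columns of V are the eigenvectors.
λ = -4: A - (-4)I = [[1, 0, 0], [2, -2, -4], [-2, 2, 4]]. v must be orthogonal to every row; (row 1) × (row 2) = [0, 4, -2], so take v_1 = [0, 2, -1]^T.
λ = -3: A - (-3)I = [[0, 0, 0], [2, -3, -4], [-2, 2, 3]]. v must be orthogonal to every row; (row 2) × (row 3) = [-1, 2, -2], so take v_2 = [1, -2, 2]^T.
λ = -2: A - (-2)I = [[-1, 0, 0], [2, -4, -4], [-2, 2, 2]]. v must be orthogonal to every row; (row 1) × (row 2) = [0, -4, 4], so take v_3 = [0, -1, 1]^T.
V = [v_1 v_2 v_3] = [[0, 1, 0], [2, -2, -1], [-1, 2, 1]] has det V = -1, so V^{-1} = adj(V)/det V = [[0, 1, 1], [1, 0, 0], [-2, 1, 2]].
Modal coordinates z(0) = V^{-1} x(0): 0·3 + 1·1 + 1·1 = 2; 1·3 + 0·1 + 0·1 = 3; (-2)·3 + 1·1 + 2·1 = -3; so z(0) = [2, 3, -3]^T.
x_1(t) = Σ_i (v_i)_1 · z_i(0) · e^{λ_i t} (row 1 of V times the modal terms).
x_1(0.5) = 0·2·e^{-4·0.5} + 1·3·e^{-3·0.5} + 0·(-3)·e^{-2·0.5} = 0·0.135335 + 3·0.223130 + 0·0.367879 = 0.6694.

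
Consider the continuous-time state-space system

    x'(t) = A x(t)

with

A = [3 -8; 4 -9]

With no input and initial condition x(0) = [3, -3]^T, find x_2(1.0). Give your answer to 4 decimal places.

2.1466

det(sI - A) = s^2 - (tr A)s + det A, with tr A = 3 + (-9) = -6 and det A = 3·(-9) - (-8)·4 = -27 - (-32) = 5.
So p(s) = det(sI - A) = s^2 + 6s + 5.
Factor s^2 + 6s + 5: two numbers with sum -6 and product 5 are -1 and -5, so s^2 + 6s + 5 = (s + 1)(s + 5).
Hence p(s) = (s + 1) (s + 5), with roots -5, -1.
The eigenvalues -5, -1 are distinct and real, so A is diagonalisable and x(t) = e^{At} x(0) = V diag(e^{λ_i t}) V^{-1} x(0), where the columns of V are the eigenvectors.
λ = -5: A - (-5)I = [[8, -8], [4, -4]]. Row 1 gives 8·v1 + (-8)·v2 = 0, so take v_1 = [1, 1]^T.
λ = -1: A - (-1)I = [[4, -8], [4, -8]]. Row 1 gives 4·v1 + (-8)·v2 = 0, so take v_2 = [-2, -1]^T.
V = [v_1 v_2] = [[1, -2], [1, -1]] has det V = 1, so V^{-1} = adj(V)/det V = [[-1, 2], [-1, 1]].
Modal coordinates z(0) = V^{-1} x(0): (-1)·3 + 2·(-3) = -9; (-1)·3 + 1·(-3) = -6; so z(0) = [-9, -6]^T.
x_2(t) = Σ_i (v_i)_2 · z_i(0) · e^{λ_i t} (row 2 of V times the modal terms).
x_2(1.0) = 1·(-9)·e^{-5·1.0} + (-1)·(-6)·e^{-1·1.0} = (-9)·0.006738 + 6·0.367879 = 2.1466.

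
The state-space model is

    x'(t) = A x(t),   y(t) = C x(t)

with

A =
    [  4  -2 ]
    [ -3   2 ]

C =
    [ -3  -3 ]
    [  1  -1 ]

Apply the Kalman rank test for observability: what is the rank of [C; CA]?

2

CA = [[-3, 0], [7, -4]]
Observability matrix O = [C; CA] = [[-3, -3], [1, -1], [-3, 0], [7, -4]]
Take the 2×2 submatrix of O formed by rows 1, 2: [[-3, -3], [1, -1]]. Its determinant is (-3)·(-1) - (-3)·1 = 3 - (-3) = 6 ≠ 0.
So rank(O) ≥ 2; since O has 2 columns, rank(O) = 2.
rank(O) = 2 = n, so the pair (A, C) is completely observable.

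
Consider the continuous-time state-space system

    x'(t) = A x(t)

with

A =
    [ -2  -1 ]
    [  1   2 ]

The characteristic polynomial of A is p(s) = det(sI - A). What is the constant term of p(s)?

-3

For a 2×2 matrix, det(sI - A) = s^2 - (tr A)s + det A.
tr A = 0, det A = -3.
So p(s) = s^2 - 3.
The constant term is -3.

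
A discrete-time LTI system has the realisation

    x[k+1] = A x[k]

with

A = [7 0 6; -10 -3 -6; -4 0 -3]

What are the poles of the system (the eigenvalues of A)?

-3, 1, 3

det(zI - A) = z^3 - (tr A)z^2 + (M11 + M22 + M33)z - det A, where Mii is the 2×2 principal minor of A obtained by deleting row i and column i.
tr A = 7 + (-3) + (-3) = 1; M11 = (-3)·(-3) - (-6)·0 = 9 - 0 = 9; M22 = 7·(-3) - 6·(-4) = -21 - (-24) = 3; M33 = 7·(-3) - 0·(-10) = -21 - 0 = -21; sum of minors = -9.
det A = 7·((-3)·(-3) - (-6)·0) - 0·((-10)·(-3) - (-6)·(-4)) + 6·((-10)·0 - (-3)·(-4)) = 7·9 - 0·6 + 6·(-12) = -9.
So p(z) = det(zI - A) = z^3 - z^2 - 9z + 9.
Rational-root test: any integer root divides 9. Testing small divisors, z = 1 works: p(1) = 1 + (-1) + (-9) + 9 = 0, so (z - 1) is a factor.
Dividing, p(z) = (z - 1)(z^2 - 9).
Factor z^2 - 9: two numbers with sum 0 and product -9 are 3 and -3, so z^2 - 9 = (z - 3)(z + 3).
Hence p(z) = (z - 3) (z - 1) (z + 3), with roots -3, 1, 3.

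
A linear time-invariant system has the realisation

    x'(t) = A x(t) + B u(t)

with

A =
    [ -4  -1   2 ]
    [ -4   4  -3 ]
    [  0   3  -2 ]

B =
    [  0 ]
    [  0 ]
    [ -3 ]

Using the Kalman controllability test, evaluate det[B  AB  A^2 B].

AB = [[-6], [9], [6]]
A^2B = [[27], [42], [15]]
Controllability matrix C = [B  AB  A^2B] = [[0, -6, 27], [0, 9, 42], [-3, 6, 15]]
Expanding along the first row, det(C) = 0·(9·15 - 42·6) - (-6)·(0·15 - 42·(-3)) + 27·(0·6 - 9·(-3)) = 0·(-117) - (-6)·126 + 27·27 = 1485
Since det(C) ≠ 0, rank(C) = 3 and the system is completely controllable.

1485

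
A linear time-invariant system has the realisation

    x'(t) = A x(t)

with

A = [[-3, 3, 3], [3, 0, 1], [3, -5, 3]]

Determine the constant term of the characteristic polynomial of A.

Expand det(sI - A) for the 3×3 matrix.
p(s) = s^3 - 22s + 78.
(Check: constant term = det(-A) = (-1)^3 det A = 78; coefficient of s^2 = -tr A = 0.)
The constant term is 78.

78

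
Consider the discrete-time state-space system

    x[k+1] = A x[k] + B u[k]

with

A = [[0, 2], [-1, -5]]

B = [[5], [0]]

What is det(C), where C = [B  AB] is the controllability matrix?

AB = [[0], [-5]]
Controllability matrix C = [B  AB] = [[5, 0], [0, -5]]
det(C) = 5·(-5) - 0·0 = -25 - 0 = -25
Since det(C) ≠ 0, rank(C) = 2 and the system is completely controllable.

-25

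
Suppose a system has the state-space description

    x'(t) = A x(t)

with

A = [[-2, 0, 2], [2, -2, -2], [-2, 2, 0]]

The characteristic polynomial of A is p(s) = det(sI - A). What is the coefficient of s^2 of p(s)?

Expand det(sI - A) for the 3×3 matrix.
p(s) = s^3 + 4s^2 + 12s + 8.
(Check: constant term = det(-A) = (-1)^3 det A = 8; coefficient of s^2 = -tr A = 4.)
The coefficient of s^2 is 4.

4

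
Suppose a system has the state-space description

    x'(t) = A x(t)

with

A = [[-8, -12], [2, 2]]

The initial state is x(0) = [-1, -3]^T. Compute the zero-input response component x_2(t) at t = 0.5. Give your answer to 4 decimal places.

det(sI - A) = s^2 - (tr A)s + det A, with tr A = (-8) + 2 = -6 and det A = (-8)·2 - (-12)·2 = -16 - (-24) = 8.
So p(s) = det(sI - A) = s^2 + 6s + 8.
Factor s^2 + 6s + 8: two numbers with sum -6 and product 8 are -2 and -4, so s^2 + 6s + 8 = (s + 2)(s + 4).
Hence p(s) = (s + 2) (s + 4), with roots -4, -2.
The eigenvalues -4, -2 are distinct and real, so A is diagonalisable and x(t) = e^{At} x(0) = V diag(e^{λ_i t}) V^{-1} x(0), where the columns of V are the eigenvectors.
λ = -4: A - (-4)I = [[-4, -12], [2, 6]]. Row 1 gives (-4)·v1 + (-12)·v2 = 0, so take v_1 = [3, -1]^T.
λ = -2: A - (-2)I = [[-6, -12], [2, 4]]. Row 1 gives (-6)·v1 + (-12)·v2 = 0, so take v_2 = [-2, 1]^T.
V = [v_1 v_2] = [[3, -2], [-1, 1]] has det V = 1, so V^{-1} = adj(V)/det V = [[1, 2], [1, 3]].
Modal coordinates z(0) = V^{-1} x(0): 1·(-1) + 2·(-3) = -7; 1·(-1) + 3·(-3) = -10; so z(0) = [-7, -10]^T.
x_2(t) = Σ_i (v_i)_2 · z_i(0) · e^{λ_i t} (row 2 of V times the modal terms).
x_2(0.5) = (-1)·(-7)·e^{-4·0.5} + 1·(-10)·e^{-2·0.5} = 7·0.135335 + (-10)·0.367879 = -2.7314.

-2.7314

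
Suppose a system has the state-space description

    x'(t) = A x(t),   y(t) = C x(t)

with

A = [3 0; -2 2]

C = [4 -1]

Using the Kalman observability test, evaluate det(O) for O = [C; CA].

6

CA = [[14, -2]]
Observability matrix O = [C; CA] = [[4, -1], [14, -2]]
det(O) = 4·(-2) - (-1)·14 = -8 - (-14) = 6
Since det(O) ≠ 0, rank(O) = 2 and the system is completely observable.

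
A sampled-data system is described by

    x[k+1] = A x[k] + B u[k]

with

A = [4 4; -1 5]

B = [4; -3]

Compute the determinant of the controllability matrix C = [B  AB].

-64

AB = [[4], [-19]]
Controllability matrix C = [B  AB] = [[4, 4], [-3, -19]]
det(C) = 4·(-19) - 4·(-3) = -76 - (-12) = -64
Since det(C) ≠ 0, rank(C) = 2 and the system is completely controllable.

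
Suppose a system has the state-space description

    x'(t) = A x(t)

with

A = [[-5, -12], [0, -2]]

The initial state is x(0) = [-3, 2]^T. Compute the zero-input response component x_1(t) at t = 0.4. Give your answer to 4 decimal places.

-2.9180

det(sI - A) = s^2 - (tr A)s + det A, with tr A = (-5) + (-2) = -7 and det A = (-5)·(-2) - (-12)·0 = 10 - 0 = 10.
So p(s) = det(sI - A) = s^2 + 7s + 10.
Factor s^2 + 7s + 10: two numbers with sum -7 and product 10 are -2 and -5, so s^2 + 7s + 10 = (s + 2)(s + 5).
Hence p(s) = (s + 2) (s + 5), with roots -5, -2.
The eigenvalues -5, -2 are distinct and real, so A is diagonalisable and x(t) = e^{At} x(0) = V diag(e^{λ_i t}) V^{-1} x(0), where the columns of V are the eigenvectors.
λ = -5: A - (-5)I = [[0, -12], [0, 3]]. Row 1 gives 0·v1 + (-12)·v2 = 0, so take v_1 = [1, 0]^T.
λ = -2: A - (-2)I = [[-3, -12], [0, 0]]. Row 1 gives (-3)·v1 + (-12)·v2 = 0, so take v_2 = [-4, 1]^T.
V = [v_1 v_2] = [[1, -4], [0, 1]] has det V = 1, so V^{-1} = adj(V)/det V = [[1, 4], [0, 1]].
Modal coordinates z(0) = V^{-1} x(0): 1·(-3) + 4·2 = 5; 0·(-3) + 1·2 = 2; so z(0) = [5, 2]^T.
x_1(t) = Σ_i (v_i)_1 · z_i(0) · e^{λ_i t} (row 1 of V times the modal terms).
x_1(0.4) = 1·5·e^{-5·0.4} + (-4)·2·e^{-2·0.4} = 5·0.135335 + (-8)·0.449329 = -2.9180.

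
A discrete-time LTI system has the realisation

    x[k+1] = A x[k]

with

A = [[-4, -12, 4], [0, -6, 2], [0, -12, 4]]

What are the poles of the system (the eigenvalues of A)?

det(zI - A) = z^3 - (tr A)z^2 + (M11 + M22 + M33)z - det A, where Mii is the 2×2 principal minor of A obtained by deleting row i and column i.
tr A = (-4) + (-6) + 4 = -6; M11 = (-6)·4 - 2·(-12) = -24 - (-24) = 0; M22 = (-4)·4 - 4·0 = -16 - 0 = -16; M33 = (-4)·(-6) - (-12)·0 = 24 - 0 = 24; sum of minors = 8.
det A = (-4)·((-6)·4 - 2·(-12)) - (-12)·(0·4 - 2·0) + 4·(0·(-12) - (-6)·0) = (-4)·0 - (-12)·0 + 4·0 = 0.
So p(z) = det(zI - A) = z^3 + 6z^2 + 8z.
The constant term is 0, so p(z) = z(z^2 + 6z + 8).
Factor z^2 + 6z + 8: two numbers with sum -6 and product 8 are -2 and -4, so z^2 + 6z + 8 = (z + 2)(z + 4).
Hence p(z) = z (z + 2) (z + 4), with roots -4, -2, 0.

-4, -2, 0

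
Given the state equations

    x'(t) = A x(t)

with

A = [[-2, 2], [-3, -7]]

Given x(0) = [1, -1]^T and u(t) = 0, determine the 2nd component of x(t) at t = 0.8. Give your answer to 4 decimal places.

det(sI - A) = s^2 - (tr A)s + det A, with tr A = (-2) + (-7) = -9 and det A = (-2)·(-7) - 2·(-3) = 14 - (-6) = 20.
So p(s) = det(sI - A) = s^2 + 9s + 20.
Factor s^2 + 9s + 20: two numbers with sum -9 and product 20 are -4 and -5, so s^2 + 9s + 20 = (s + 4)(s + 5).
Hence p(s) = (s + 4) (s + 5), with roots -5, -4.
The eigenvalues -5, -4 are distinct and real, so A is diagonalisable and x(t) = e^{At} x(0) = V diag(e^{λ_i t}) V^{-1} x(0), where the columns of V are the eigenvectors.
λ = -5: A - (-5)I = [[3, 2], [-3, -2]]. Row 1 gives 3·v1 + 2·v2 = 0, so take v_1 = [2, -3]^T.
λ = -4: A - (-4)I = [[2, 2], [-3, -3]]. Row 1 gives 2·v1 + 2·v2 = 0, so take v_2 = [1, -1]^T.
V = [v_1 v_2] = [[2, 1], [-3, -1]] has det V = 1, so V^{-1} = adj(V)/det V = [[-1, -1], [3, 2]].
Modal coordinates z(0) = V^{-1} x(0): (-1)·1 + (-1)·(-1) = 0; 3·1 + 2·(-1) = 1; so z(0) = [0, 1]^T.
x_2(t) = Σ_i (v_i)_2 · z_i(0) · e^{λ_i t} (row 2 of V times the modal terms).
x_2(0.8) = (-3)·0·e^{-5·0.8} + (-1)·1·e^{-4·0.8} = 0·0.018316 + (-1)·0.040762 = -0.0408.

-0.0408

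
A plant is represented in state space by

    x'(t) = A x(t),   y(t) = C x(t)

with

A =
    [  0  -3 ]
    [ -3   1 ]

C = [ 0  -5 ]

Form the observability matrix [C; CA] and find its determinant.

75

CA = [[15, -5]]
Observability matrix O = [C; CA] = [[0, -5], [15, -5]]
det(O) = 0·(-5) - (-5)·15 = 0 - (-75) = 75
Since det(O) ≠ 0, rank(O) = 2 and the system is completely observable.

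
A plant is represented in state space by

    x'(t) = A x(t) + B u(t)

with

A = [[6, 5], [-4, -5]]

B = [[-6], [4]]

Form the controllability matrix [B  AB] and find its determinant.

AB = [[-16], [4]]
Controllability matrix C = [B  AB] = [[-6, -16], [4, 4]]
det(C) = (-6)·4 - (-16)·4 = -24 - (-64) = 40
Since det(C) ≠ 0, rank(C) = 2 and the system is completely controllable.

40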